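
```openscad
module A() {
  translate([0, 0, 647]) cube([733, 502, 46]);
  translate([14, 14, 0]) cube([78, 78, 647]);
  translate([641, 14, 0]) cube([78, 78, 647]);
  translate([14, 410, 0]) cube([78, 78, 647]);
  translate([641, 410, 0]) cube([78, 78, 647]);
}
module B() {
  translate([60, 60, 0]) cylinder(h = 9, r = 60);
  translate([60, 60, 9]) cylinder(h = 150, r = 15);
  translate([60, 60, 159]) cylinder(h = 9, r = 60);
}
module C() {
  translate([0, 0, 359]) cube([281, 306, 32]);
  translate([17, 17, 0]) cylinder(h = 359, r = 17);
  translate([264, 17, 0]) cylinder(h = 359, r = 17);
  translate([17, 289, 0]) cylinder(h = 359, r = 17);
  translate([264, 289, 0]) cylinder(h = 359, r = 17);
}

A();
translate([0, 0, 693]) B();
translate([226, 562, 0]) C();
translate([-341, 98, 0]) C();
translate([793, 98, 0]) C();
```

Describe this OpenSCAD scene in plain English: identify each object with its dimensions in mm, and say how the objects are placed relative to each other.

A is a rectangular dining table. The top is 733×502×46 mm with its upper surface at z = 693 mm. It stands on four 78×78 mm square legs, each inset 14 mm from the nearest pair of top edges, running from the floor to the underside of the top.

B is a spool: two coaxial disc flanges of radius 60 mm and thickness 9 mm, joined by a core cylinder of radius 15 mm and height 150 mm. The lower flange rests on z = 0 and the three cylinders share a vertical axis.

C is a simple wooden stool: a rectangular seat 281 mm (x) by 306 mm (y), 32 mm thick, top face at z = 391 mm, on four round legs, each 34 mm in diameter. The legs rest on z = 0, each leg's axis is inset half a diameter from the nearest pair of seat edges (so the leg's bounding box is flush with the corner).

The spool is on top of the table. Three stools sit around the table at the +y, −x, +x sides.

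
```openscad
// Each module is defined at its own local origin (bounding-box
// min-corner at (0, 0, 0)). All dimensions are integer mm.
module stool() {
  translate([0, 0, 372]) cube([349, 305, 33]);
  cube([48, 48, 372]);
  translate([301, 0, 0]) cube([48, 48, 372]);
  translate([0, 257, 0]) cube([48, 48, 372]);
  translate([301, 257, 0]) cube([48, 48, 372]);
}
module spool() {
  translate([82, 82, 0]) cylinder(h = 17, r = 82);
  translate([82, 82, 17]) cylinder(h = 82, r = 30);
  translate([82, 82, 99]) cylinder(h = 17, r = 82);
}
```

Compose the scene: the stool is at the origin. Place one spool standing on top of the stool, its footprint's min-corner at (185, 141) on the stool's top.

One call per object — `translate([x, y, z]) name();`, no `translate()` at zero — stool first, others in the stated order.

stool();
translate([185, 141, 405]) spool();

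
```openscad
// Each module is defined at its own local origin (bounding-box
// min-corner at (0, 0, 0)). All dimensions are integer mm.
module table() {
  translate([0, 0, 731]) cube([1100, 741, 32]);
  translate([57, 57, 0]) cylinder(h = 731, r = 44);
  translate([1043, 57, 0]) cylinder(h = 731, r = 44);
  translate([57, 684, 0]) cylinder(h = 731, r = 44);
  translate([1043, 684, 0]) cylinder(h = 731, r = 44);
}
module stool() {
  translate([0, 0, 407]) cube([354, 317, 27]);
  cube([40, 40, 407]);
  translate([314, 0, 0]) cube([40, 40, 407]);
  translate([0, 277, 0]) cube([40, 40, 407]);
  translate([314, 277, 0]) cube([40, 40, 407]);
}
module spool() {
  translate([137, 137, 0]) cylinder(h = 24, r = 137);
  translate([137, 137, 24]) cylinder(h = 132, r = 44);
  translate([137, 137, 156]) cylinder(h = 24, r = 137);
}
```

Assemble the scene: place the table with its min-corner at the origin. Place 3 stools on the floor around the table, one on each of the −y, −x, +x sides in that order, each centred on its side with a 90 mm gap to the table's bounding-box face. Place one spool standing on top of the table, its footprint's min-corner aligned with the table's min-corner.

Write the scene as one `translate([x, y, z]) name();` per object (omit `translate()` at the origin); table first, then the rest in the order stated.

table();
translate([373, -407, 0]) stool();
translate([-444, 212, 0]) stool();
translate([1190, 212, 0]) stool();
translate([0, 0, 763]) spool();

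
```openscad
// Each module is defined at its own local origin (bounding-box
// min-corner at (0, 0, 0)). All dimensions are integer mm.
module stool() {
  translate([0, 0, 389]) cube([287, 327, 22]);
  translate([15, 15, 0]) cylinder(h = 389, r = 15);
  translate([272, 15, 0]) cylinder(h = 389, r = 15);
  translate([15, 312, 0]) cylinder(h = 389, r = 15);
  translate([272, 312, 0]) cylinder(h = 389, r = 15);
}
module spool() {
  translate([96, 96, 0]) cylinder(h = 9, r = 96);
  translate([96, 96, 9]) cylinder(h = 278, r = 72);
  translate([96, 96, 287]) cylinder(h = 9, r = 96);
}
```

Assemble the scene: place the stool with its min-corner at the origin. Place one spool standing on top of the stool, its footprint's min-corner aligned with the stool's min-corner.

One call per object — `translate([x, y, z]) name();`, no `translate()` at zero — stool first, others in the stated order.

stool();
translate([0, 0, 411]) spool();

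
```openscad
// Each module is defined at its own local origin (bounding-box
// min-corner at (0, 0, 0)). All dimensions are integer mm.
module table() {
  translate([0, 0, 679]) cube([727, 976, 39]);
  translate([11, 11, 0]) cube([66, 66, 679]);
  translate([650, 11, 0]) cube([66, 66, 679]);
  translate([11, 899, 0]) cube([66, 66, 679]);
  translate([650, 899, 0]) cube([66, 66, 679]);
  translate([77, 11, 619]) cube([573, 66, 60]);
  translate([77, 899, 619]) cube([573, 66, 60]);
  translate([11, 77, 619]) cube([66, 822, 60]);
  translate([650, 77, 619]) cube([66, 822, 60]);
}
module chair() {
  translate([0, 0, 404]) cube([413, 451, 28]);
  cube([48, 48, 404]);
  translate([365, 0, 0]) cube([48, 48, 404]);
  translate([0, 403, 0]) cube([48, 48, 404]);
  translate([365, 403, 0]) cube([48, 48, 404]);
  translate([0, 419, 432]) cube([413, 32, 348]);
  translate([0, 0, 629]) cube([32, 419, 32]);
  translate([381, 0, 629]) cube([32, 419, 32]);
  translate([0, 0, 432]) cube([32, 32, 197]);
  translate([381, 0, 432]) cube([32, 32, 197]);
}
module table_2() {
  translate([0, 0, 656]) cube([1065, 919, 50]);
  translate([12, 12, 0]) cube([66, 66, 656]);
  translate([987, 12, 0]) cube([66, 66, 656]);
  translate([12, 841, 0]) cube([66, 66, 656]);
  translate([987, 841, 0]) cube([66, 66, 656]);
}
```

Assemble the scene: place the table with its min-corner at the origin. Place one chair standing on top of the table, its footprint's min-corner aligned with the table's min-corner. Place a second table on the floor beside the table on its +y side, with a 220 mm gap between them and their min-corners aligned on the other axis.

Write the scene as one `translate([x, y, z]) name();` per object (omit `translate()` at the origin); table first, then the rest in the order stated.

table();
translate([0, 0, 718]) chair();
translate([0, 1196, 0]) table_2();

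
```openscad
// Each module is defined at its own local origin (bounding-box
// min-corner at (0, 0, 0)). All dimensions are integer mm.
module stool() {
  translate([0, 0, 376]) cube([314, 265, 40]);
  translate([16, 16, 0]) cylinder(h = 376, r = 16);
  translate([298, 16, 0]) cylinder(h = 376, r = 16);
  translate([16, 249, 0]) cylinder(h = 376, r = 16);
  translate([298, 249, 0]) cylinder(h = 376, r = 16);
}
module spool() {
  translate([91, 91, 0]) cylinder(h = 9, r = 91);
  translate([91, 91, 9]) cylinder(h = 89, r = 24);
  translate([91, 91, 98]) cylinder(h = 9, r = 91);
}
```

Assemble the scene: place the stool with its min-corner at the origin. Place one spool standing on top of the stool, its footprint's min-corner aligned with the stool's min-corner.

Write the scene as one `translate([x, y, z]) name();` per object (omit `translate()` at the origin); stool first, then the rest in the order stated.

stool();
translate([0, 0, 416]) spool();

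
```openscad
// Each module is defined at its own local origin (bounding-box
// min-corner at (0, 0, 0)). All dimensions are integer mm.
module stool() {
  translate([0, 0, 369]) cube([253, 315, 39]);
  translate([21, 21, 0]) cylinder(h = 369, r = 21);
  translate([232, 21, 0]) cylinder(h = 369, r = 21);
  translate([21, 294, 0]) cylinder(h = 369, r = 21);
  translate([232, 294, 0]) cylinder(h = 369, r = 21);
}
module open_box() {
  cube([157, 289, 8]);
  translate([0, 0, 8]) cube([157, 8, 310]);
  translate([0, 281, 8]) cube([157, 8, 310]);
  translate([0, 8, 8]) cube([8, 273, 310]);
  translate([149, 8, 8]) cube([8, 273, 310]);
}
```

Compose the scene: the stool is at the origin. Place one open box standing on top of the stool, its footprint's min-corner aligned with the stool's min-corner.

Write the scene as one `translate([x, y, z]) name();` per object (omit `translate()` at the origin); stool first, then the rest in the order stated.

stool();
translate([0, 0, 408]) open_box();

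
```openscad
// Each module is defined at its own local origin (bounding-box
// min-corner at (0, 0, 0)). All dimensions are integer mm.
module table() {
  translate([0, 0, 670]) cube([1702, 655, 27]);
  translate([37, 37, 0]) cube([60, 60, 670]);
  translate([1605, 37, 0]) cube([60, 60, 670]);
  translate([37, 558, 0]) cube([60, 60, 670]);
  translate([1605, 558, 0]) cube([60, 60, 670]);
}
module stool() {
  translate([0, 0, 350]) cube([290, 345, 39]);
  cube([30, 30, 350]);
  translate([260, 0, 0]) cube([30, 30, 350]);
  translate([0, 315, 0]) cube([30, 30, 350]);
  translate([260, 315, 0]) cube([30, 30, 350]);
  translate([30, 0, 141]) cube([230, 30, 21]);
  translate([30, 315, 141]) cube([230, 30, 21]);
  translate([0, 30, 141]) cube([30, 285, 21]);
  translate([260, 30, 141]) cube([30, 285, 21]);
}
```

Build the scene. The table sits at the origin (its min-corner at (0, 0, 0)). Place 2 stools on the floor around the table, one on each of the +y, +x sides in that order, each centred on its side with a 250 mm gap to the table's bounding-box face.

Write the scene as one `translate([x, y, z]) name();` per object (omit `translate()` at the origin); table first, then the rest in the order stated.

table();
translate([706, 905, 0]) stool();
translate([1952, 155, 0]) stool();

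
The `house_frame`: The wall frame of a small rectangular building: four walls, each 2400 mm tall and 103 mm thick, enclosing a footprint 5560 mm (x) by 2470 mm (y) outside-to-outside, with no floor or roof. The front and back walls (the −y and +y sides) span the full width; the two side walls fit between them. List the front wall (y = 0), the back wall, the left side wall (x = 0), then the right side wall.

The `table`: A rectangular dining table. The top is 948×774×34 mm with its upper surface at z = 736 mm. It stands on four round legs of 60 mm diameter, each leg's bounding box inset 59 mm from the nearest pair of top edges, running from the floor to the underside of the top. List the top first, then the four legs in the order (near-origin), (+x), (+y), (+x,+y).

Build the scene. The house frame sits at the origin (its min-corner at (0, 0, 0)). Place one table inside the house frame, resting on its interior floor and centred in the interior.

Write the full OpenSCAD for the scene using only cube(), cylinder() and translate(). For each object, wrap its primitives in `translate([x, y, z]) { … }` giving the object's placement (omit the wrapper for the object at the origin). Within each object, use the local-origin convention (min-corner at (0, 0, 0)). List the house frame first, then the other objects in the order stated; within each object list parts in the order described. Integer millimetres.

cube([5560, 103, 2400]);
translate([0, 2367, 0]) cube([5560, 103, 2400]);
translate([0, 103, 0]) cube([103, 2264, 2400]);
translate([5457, 103, 0]) cube([103, 2264, 2400]);
translate([2306, 848, 0]) {
  translate([0, 0, 702]) cube([948, 774, 34]);
  translate([89, 89, 0]) cylinder(h = 702, r = 30);
  translate([859, 89, 0]) cylinder(h = 702, r = 30);
  translate([89, 685, 0]) cylinder(h = 702, r = 30);
  translate([859, 685, 0]) cylinder(h = 702, r = 30);
}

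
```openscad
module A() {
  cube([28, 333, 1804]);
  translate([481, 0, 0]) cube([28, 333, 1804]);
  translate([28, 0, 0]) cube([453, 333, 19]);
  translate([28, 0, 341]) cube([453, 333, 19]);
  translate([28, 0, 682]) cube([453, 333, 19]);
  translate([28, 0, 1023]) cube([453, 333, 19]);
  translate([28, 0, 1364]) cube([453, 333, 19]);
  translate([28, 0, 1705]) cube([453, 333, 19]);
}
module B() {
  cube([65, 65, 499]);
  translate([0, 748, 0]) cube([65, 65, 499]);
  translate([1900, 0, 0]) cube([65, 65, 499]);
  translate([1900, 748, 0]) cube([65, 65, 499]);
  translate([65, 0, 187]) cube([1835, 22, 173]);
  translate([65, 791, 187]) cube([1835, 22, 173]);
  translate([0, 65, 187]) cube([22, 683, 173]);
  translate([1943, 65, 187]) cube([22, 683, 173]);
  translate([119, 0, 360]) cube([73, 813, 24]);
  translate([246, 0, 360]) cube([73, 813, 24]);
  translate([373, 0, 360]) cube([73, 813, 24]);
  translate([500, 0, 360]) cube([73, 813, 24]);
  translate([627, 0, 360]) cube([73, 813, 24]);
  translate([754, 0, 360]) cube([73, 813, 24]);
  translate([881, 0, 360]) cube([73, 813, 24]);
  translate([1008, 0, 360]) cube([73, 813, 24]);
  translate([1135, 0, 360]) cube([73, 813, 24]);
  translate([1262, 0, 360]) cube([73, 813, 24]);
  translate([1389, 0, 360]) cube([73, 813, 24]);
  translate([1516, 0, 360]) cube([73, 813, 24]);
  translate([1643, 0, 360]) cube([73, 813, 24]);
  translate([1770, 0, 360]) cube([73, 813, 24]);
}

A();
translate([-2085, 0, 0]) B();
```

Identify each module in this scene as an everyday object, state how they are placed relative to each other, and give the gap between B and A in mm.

A is a bookshelf. B is a bed frame. The bed frame is on the floor beside the bookshelf on its −x side. The gap between the bed frame and the bookshelf is 120 mm.

The bed frame's nearest face is 120 mm from the bookshelf's −x face.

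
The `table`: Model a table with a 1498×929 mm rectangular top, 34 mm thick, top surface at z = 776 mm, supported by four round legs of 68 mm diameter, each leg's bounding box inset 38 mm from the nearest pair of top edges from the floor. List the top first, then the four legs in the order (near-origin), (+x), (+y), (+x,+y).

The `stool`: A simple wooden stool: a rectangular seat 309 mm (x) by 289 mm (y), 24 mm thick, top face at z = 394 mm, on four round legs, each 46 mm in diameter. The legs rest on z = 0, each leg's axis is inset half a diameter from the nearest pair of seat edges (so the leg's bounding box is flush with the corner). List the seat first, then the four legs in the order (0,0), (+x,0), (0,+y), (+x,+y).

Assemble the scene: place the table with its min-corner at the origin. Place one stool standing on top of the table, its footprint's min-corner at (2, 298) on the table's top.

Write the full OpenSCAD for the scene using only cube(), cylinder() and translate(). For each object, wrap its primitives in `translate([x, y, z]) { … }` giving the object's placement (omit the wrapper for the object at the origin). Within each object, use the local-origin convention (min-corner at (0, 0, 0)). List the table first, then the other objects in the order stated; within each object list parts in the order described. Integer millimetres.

translate([0, 0, 742]) cube([1498, 929, 34]);
translate([72, 72, 0]) cylinder(h = 742, r = 34);
translate([1426, 72, 0]) cylinder(h = 742, r = 34);
translate([72, 857, 0]) cylinder(h = 742, r = 34);
translate([1426, 857, 0]) cylinder(h = 742, r = 34);
translate([2, 298, 776]) {
  translate([0, 0, 370]) cube([309, 289, 24]);
  translate([23, 23, 0]) cylinder(h = 370, r = 23);
  translate([286, 23, 0]) cylinder(h = 370, r = 23);
  translate([23, 266, 0]) cylinder(h = 370, r = 23);
  translate([286, 266, 0]) cylinder(h = 370, r = 23);
}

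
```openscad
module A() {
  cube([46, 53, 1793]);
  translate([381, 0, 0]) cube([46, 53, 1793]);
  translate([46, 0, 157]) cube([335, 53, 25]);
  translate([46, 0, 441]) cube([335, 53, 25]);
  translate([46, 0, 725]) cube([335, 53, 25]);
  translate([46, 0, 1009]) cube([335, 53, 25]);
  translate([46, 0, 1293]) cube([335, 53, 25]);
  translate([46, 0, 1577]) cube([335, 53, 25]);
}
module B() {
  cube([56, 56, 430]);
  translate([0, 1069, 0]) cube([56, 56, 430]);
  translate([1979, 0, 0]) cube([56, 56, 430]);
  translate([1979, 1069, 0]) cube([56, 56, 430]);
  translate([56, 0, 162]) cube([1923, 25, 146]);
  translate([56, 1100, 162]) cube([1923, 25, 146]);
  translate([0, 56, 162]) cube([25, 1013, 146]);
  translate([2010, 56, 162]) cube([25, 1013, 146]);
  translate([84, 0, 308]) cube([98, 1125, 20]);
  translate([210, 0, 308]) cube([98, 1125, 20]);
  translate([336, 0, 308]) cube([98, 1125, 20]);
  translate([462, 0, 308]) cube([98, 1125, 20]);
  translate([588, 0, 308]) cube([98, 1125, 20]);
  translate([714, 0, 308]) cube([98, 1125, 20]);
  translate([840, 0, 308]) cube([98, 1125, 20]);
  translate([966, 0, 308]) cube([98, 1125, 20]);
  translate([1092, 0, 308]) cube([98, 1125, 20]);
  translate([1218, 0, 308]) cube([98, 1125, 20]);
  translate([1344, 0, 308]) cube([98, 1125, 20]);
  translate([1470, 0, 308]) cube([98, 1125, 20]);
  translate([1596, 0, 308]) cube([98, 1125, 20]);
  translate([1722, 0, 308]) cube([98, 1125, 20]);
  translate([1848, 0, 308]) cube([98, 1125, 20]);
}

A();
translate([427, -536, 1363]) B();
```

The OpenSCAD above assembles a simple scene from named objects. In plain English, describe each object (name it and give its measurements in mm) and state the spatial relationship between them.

A is a straight ladder. Two 46×53 mm vertical rails, 1793 mm tall, stand 427 mm apart (outside-to-outside) with their front faces coplanar on the −y side. 6 rungs, each 53 mm deep and 25 mm tall, span between the inner faces of the rails, front faces flush with the rails. The lowest rung's underside is at z = 157 mm and rungs are spaced 284 mm apart (underside to underside).

B is a bed frame 2035 mm long (x) by 1125 mm wide (y). Four 56×56 mm corner posts, 430 mm tall, at the corners of the footprint. Four rails of 25 mm thickness and 146 mm height run between adjacent posts with their undersides at z = 162 mm, their outer faces flush with the outside of the frame (the two x-running rails run between the posts' inner faces; the two y-running rails run between the posts' inner faces). 15 slats, each 98 mm wide (x) and 20 mm thick, lie across the top of the two x-running rails, running the full 1125 mm width of the frame in y; the slats are evenly spaced along x between the inner faces of the end posts with equal gaps (rounded down to the nearest mm) at the −x end and between each pair — any rounding remainder accumulates at the +x end.

The bed frame is beside the ladder with their tops flush at z = 1793.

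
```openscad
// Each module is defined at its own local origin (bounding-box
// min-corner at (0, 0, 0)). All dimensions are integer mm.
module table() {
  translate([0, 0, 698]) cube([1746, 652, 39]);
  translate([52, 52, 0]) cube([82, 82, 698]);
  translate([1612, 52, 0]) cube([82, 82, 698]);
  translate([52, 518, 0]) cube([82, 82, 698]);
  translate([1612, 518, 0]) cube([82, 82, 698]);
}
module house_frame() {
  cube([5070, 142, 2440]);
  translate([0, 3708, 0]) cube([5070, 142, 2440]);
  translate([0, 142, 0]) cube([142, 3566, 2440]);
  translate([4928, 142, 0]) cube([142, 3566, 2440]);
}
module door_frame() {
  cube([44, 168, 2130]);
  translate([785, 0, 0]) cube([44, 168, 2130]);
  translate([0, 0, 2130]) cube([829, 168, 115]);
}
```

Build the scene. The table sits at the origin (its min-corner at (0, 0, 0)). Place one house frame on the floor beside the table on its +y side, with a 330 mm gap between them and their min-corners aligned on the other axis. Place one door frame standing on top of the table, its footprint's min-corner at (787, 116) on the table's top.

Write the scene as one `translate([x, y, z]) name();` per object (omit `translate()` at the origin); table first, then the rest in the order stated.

table();
translate([0, 982, 0]) house_frame();
translate([787, 116, 737]) door_frame();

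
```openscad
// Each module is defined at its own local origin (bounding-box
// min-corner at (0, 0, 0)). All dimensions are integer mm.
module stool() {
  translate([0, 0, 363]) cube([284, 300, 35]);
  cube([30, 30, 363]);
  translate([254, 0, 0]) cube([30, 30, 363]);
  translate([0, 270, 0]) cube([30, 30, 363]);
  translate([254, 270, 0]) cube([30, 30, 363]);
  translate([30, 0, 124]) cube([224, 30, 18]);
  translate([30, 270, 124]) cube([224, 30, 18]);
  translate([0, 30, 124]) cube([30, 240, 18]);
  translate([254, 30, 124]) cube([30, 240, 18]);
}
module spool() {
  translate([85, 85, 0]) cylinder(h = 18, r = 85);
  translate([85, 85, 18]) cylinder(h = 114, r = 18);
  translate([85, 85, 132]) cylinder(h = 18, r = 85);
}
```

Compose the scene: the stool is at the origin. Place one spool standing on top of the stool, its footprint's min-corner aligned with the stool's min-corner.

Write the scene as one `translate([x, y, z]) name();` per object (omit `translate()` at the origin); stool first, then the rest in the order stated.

stool();
translate([0, 0, 398]) spool();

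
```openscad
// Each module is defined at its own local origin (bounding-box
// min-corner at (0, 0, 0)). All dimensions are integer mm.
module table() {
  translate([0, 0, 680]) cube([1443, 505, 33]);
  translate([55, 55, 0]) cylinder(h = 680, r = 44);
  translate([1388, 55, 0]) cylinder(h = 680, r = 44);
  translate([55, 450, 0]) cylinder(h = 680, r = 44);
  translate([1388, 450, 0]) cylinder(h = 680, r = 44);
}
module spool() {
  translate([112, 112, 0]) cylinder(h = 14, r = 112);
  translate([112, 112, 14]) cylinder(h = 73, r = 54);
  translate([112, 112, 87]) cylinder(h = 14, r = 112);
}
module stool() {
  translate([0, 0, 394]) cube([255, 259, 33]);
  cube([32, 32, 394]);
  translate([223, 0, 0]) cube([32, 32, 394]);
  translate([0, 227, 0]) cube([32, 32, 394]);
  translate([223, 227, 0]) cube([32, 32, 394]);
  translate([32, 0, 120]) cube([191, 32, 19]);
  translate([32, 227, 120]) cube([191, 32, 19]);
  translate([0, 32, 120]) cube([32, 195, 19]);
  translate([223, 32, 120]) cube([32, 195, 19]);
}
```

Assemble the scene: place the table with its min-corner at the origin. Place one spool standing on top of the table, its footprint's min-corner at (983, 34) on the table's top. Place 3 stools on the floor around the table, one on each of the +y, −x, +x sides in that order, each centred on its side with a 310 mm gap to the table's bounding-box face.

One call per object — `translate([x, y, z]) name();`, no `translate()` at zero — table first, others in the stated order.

table();
translate([983, 34, 713]) spool();
translate([594, 815, 0]) stool();
translate([-565, 123, 0]) stool();
translate([1753, 123, 0]) stool();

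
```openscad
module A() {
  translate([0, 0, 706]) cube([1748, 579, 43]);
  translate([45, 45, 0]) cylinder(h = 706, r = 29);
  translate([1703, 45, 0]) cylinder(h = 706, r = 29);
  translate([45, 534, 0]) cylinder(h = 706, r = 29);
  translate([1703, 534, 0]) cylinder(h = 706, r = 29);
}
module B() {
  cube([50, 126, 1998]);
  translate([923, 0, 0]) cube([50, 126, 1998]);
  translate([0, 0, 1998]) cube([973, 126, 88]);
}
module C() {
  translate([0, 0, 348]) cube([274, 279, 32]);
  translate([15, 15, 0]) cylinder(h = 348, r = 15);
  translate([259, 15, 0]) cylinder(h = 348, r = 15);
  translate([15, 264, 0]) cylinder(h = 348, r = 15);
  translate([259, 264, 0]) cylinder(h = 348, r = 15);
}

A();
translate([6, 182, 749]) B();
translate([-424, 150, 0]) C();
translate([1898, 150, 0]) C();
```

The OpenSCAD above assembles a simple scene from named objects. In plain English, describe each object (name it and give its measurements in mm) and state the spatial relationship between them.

A is a table: top 1748 mm (x) × 579 mm (y), 43 mm thick, upper face at z = 749 mm, on four round legs of 58 mm diameter, each leg's bounding box inset 16 mm from the nearest pair of top edges, running from z = 0 to the bottom of the top.

B is a door frame. The clear opening is 873 mm wide and 1998 mm high. Two 50 mm wide jambs, 126 mm deep, stand either side of the opening from the floor to the top of the opening. A 88 mm thick head sits across the top of both jambs, spanning the full outside width of the frame.

C is a simple wooden stool: a rectangular seat 274 mm (x) by 279 mm (y), 32 mm thick, top face at z = 380 mm, on four round legs, each 30 mm in diameter. The legs rest on z = 0, each leg's axis is inset half a diameter from the nearest pair of seat edges (so the leg's bounding box is flush with the corner).

The door frame is on top of the table. Two stools sit around the table at the −x, +x sides.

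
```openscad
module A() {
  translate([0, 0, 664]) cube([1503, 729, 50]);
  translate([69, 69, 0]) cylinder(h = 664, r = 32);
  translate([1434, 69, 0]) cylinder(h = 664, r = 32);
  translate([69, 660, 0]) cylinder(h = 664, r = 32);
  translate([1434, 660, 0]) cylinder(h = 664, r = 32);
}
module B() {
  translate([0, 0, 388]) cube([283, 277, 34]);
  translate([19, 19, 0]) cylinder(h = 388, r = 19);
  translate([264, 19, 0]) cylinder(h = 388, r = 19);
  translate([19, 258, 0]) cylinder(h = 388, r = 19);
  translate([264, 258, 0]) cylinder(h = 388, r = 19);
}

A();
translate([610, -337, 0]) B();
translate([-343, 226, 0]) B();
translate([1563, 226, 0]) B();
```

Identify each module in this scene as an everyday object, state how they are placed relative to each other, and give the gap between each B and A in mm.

Each stool's nearest face is 60 mm from the table's bounding box.

A is a table. B is a stool. Three stools sit around the table at the −y, −x, +x sides. The gap between each stool and the table is 60 mm.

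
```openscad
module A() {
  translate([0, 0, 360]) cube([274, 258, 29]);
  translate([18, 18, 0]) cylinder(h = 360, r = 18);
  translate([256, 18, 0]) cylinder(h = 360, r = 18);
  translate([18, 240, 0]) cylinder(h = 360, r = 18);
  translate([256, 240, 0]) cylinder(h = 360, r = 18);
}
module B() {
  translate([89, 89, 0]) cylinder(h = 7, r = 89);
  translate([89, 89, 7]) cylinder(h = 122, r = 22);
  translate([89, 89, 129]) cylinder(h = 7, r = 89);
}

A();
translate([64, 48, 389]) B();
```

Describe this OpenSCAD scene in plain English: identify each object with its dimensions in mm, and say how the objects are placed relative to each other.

A is a four-legged stool. The seat is 274×258 mm, 29 mm thick, top at z = 389 mm. It stands on four round legs, each 36 mm in diameter, from z = 0 to the seat underside, each leg's axis is inset half a diameter from the nearest pair of seat edges (so the leg's bounding box is flush with the corner).

B is a spool: two coaxial disc flanges of radius 89 mm and thickness 7 mm, joined by a core cylinder of radius 22 mm and height 122 mm. The lower flange rests on z = 0 and the three cylinders share a vertical axis.

The spool is on top of the stool.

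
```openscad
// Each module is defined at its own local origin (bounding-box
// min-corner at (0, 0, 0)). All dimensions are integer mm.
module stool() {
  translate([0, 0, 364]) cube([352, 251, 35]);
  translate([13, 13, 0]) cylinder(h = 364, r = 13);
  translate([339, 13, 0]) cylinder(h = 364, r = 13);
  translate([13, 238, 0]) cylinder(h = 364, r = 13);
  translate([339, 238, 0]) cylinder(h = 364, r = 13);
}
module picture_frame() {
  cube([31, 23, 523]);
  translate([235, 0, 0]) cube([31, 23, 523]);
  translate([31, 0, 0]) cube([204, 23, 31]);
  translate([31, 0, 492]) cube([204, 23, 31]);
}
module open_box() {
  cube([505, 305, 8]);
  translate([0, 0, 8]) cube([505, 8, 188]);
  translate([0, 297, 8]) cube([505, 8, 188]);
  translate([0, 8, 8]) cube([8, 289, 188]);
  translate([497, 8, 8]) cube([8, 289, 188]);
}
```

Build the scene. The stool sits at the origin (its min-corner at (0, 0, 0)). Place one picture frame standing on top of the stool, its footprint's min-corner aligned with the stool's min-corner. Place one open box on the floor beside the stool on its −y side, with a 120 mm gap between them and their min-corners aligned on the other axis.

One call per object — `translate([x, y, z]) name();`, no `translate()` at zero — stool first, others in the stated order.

stool();
translate([0, 0, 399]) picture_frame();
translate([0, -425, 0]) open_box();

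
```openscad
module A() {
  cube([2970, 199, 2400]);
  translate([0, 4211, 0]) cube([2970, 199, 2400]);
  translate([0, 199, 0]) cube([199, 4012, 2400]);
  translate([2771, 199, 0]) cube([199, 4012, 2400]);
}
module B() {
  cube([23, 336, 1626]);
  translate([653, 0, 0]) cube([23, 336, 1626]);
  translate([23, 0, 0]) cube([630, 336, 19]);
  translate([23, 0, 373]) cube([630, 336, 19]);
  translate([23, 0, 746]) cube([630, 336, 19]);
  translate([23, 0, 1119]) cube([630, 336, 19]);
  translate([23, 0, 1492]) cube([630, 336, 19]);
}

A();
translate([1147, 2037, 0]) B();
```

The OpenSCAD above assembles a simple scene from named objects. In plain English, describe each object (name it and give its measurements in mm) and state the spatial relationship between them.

A is the wall frame of a small rectangular building: four walls, each 2400 mm tall and 199 mm thick, enclosing a footprint 2970 mm (x) by 4410 mm (y) outside-to-outside, with no floor or roof. The front and back walls (the −y and +y sides) span the full width; the two side walls fit between them.

B is an open bookshelf. Two side panels, each 23 mm thick, 336 mm deep and 1626 mm tall, stand 676 mm apart (outside-to-outside). Between them sit 5 shelves, each 19 mm thick and 336 mm deep, spanning the full gap between the sides. The bottom shelf rests on the floor (its underside at z = 0) and the clear gap between one shelf's top and the next shelf's underside is 354 mm.

The bookshelf sits inside the house frame, centred.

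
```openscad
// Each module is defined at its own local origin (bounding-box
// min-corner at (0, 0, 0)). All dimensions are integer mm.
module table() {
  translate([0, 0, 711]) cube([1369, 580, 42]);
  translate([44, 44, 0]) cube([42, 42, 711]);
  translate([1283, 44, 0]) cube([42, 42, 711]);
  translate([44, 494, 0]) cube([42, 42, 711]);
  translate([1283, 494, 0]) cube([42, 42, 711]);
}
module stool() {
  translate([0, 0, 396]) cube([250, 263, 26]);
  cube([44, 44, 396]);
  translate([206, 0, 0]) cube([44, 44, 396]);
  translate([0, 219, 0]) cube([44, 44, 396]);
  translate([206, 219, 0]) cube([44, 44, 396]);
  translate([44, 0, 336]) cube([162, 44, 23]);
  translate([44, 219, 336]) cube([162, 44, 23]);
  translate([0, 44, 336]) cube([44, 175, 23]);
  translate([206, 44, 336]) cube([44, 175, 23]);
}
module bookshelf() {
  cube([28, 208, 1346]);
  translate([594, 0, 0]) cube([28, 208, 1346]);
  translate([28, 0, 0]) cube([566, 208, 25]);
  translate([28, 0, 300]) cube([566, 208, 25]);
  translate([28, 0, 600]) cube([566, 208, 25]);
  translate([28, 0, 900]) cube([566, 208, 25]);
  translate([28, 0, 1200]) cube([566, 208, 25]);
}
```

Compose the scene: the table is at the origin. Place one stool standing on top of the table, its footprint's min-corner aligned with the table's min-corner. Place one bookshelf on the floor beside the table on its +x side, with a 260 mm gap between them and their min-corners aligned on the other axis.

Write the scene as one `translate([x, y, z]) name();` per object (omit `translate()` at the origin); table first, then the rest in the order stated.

table();
translate([0, 0, 753]) stool();
translate([1629, 0, 0]) bookshelf();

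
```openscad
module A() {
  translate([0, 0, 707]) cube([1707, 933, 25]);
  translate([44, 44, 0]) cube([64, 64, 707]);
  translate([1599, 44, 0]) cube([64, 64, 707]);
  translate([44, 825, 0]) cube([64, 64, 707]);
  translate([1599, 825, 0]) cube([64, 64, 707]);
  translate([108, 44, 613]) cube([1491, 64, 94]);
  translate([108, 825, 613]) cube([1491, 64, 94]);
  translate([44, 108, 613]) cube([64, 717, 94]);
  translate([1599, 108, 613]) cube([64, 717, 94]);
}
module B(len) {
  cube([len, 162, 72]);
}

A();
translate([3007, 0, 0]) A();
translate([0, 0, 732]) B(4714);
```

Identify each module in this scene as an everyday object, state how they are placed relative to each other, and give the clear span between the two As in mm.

A is a table. B is a beam. A beam spans the tops of two tables. The clear span between the two tables is 1300 mm.

Second table starts at x = 3007; first ends at x = 1707; clear span = 3007 − 1707 = 1300 mm.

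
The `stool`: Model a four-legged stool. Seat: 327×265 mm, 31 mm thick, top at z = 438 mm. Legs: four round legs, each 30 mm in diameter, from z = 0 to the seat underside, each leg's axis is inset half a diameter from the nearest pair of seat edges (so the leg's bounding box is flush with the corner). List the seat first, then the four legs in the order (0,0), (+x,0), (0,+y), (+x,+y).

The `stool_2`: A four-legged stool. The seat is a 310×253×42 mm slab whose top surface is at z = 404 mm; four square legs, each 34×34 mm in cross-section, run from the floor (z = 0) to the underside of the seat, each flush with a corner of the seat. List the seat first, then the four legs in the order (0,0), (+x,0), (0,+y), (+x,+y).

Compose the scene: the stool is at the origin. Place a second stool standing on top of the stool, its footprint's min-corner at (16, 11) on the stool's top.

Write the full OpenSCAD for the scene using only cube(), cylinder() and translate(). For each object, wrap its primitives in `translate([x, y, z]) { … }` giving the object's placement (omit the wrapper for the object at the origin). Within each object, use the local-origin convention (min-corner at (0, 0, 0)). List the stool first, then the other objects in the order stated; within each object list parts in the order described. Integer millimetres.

translate([0, 0, 407]) cube([327, 265, 31]);
translate([15, 15, 0]) cylinder(h = 407, r = 15);
translate([312, 15, 0]) cylinder(h = 407, r = 15);
translate([15, 250, 0]) cylinder(h = 407, r = 15);
translate([312, 250, 0]) cylinder(h = 407, r = 15);
translate([16, 11, 438]) {
  translate([0, 0, 362]) cube([310, 253, 42]);
  cube([34, 34, 362]);
  translate([276, 0, 0]) cube([34, 34, 362]);
  translate([0, 219, 0]) cube([34, 34, 362]);
  translate([276, 219, 0]) cube([34, 34, 362]);
}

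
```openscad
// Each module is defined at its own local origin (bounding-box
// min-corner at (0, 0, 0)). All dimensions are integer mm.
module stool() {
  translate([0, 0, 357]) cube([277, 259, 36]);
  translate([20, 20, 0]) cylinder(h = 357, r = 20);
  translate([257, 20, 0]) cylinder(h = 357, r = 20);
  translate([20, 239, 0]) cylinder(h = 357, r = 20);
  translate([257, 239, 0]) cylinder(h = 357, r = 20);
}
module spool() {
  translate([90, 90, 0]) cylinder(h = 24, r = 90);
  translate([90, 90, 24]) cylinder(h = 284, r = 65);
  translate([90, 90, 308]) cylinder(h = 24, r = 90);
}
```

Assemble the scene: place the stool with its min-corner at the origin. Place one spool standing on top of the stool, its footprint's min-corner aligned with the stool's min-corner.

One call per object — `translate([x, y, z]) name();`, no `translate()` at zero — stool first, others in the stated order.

stool();
translate([0, 0, 393]) spool();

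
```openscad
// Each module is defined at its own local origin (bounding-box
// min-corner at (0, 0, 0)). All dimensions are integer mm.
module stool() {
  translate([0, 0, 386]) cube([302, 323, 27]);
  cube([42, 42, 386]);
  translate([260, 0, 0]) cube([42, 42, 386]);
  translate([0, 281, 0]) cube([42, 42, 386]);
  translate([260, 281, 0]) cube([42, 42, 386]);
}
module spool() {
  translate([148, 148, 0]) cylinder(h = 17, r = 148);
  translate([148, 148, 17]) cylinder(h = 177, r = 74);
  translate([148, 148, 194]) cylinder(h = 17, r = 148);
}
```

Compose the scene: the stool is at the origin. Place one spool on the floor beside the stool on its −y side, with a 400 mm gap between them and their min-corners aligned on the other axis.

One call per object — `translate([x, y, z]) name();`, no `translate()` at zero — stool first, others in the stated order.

stool();
translate([0, -696, 0]) spool();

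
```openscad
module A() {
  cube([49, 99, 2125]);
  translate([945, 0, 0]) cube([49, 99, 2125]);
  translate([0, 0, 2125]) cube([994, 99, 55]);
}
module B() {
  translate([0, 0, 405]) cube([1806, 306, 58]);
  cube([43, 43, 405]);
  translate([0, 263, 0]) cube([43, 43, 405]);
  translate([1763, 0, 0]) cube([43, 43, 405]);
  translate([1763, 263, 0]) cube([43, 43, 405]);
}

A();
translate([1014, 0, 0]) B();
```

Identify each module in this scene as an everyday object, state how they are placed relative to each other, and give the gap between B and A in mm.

A is a door frame. B is a bench. The bench is on the floor beside the door frame on its +x side. The gap between the bench and the door frame is 20 mm.

The bench's nearest face is 20 mm from the door frame's +x face.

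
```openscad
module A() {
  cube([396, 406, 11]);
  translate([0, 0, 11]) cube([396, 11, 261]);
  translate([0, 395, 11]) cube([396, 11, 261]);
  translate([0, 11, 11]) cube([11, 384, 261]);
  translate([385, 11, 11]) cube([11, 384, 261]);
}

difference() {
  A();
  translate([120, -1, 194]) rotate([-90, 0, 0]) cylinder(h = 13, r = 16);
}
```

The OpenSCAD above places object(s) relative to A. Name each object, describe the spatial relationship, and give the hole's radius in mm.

A is an open box. The open box has a circular hole through its front wall. The hole's radius is 16 mm.

The subtracted cylinder has r = 16 mm.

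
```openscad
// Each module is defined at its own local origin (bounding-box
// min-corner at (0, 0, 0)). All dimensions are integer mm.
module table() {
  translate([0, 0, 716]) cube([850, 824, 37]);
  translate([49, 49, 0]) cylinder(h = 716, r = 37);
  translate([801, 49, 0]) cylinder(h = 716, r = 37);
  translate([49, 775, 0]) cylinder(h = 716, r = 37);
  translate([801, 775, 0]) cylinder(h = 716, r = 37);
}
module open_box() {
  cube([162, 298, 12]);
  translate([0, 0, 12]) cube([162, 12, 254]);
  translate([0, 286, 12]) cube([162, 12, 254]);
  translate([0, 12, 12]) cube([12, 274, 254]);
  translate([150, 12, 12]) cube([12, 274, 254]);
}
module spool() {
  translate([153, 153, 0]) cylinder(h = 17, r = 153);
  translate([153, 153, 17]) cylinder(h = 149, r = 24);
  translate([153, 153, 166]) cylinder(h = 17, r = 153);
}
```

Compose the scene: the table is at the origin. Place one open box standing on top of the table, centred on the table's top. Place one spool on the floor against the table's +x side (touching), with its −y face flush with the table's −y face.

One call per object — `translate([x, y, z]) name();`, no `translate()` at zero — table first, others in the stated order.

table();
translate([344, 263, 753]) open_box();
translate([850, 0, 0]) spool();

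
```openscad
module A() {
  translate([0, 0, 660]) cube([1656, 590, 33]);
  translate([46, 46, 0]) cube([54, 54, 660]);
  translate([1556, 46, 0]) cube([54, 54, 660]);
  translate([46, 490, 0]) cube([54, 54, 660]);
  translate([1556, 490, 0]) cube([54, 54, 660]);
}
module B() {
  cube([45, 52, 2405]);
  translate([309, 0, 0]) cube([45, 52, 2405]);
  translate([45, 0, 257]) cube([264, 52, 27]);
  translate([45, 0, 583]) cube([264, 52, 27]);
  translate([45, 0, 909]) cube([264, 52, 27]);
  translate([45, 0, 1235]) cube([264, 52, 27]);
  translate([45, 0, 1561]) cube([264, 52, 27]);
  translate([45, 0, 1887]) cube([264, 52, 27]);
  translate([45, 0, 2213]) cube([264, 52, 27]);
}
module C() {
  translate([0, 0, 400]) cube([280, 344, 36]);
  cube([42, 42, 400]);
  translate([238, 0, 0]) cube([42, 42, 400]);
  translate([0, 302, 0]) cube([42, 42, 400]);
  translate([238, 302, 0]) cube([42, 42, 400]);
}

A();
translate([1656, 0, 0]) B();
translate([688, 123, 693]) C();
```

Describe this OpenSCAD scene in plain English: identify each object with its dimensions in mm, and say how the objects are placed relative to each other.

A is a rectangular dining table. The top is 1656×590×33 mm with its upper surface at z = 693 mm. It stands on four 54×54 mm square legs, each inset 46 mm from the nearest pair of top edges, running from the floor to the underside of the top.

B is a wooden ladder with two side rails of 45×52 mm section and 2405 mm height, set 354 mm apart overall. Between them run 7 rectangular rungs (52 mm deep, 27 mm thick), front faces flush with the rails' −y face. The bottom of the first rung is 257 mm above the floor and each subsequent rung is 326 mm higher than the one below.

C is a four-legged stool. The seat is 280×344 mm, 36 mm thick, top at z = 436 mm. It stands on four square legs, each 42×42 mm in cross-section, from z = 0 to the seat underside, each flush with a corner of the seat.

The ladder is against the table's +x side, with their −y faces flush. The stool is on top of the table, centred.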